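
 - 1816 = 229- 2045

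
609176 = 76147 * 8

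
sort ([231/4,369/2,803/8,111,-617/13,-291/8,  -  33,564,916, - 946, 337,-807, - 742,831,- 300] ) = [ - 946, - 807,-742,-300, - 617/13 ,-291/8,-33, 231/4,803/8,111,369/2,337 , 564,831 , 916]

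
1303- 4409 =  - 3106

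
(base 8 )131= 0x59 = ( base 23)3K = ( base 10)89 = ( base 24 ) 3H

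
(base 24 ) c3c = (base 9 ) 10533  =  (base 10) 6996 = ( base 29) 897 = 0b1101101010100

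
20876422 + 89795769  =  110672191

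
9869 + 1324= 11193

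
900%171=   45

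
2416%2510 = 2416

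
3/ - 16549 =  - 3/16549 =- 0.00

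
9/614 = 9/614 = 0.01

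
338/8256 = 169/4128 = 0.04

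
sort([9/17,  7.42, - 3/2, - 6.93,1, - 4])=[ - 6.93,- 4,-3/2, 9/17,1,7.42]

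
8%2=0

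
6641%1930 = 851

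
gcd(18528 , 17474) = 2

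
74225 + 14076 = 88301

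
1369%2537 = 1369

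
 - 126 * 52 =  - 6552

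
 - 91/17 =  - 6+11/17 = -5.35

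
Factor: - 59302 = - 2^1*149^1* 199^1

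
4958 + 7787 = 12745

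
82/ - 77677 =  - 82/77677 = - 0.00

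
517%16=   5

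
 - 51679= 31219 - 82898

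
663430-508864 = 154566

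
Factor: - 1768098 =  - 2^1*3^1*103^1*2861^1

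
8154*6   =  48924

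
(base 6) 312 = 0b1110100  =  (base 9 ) 138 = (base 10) 116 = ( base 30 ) 3Q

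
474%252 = 222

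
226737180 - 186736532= 40000648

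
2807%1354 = 99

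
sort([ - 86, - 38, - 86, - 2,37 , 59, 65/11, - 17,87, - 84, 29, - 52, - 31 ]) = [ - 86, - 86, - 84, - 52, - 38,- 31, - 17,-2 , 65/11,  29, 37 , 59,87]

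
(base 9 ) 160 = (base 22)63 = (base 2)10000111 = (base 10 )135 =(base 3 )12000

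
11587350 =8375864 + 3211486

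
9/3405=3/1135 = 0.00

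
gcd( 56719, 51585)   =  1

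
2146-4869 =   -  2723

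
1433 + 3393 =4826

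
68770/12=5730  +  5/6 = 5730.83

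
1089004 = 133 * 8188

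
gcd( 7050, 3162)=6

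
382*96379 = 36816778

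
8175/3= 2725 = 2725.00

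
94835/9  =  94835/9 = 10537.22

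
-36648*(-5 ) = 183240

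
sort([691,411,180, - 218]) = [- 218, 180 , 411, 691]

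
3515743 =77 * 45659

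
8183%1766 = 1119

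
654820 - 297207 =357613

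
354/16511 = 354/16511=0.02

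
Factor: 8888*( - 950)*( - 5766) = 2^5*3^1*5^2*11^1 * 19^1*31^2*101^1 = 48685797600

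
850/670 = 1 + 18/67=1.27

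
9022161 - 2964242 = 6057919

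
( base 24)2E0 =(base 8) 2720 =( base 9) 2033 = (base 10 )1488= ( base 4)113100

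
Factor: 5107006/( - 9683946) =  - 2553503/4841973=- 3^( - 2) * 233^(-1)*2309^(  -  1) *2553503^1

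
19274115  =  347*55545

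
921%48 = 9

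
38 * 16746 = 636348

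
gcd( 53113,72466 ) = 1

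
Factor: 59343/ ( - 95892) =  - 151/244 = - 2^(  -  2)*61^(  -  1) * 151^1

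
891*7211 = 6425001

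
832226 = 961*866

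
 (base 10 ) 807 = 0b1100100111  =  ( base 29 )ro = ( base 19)249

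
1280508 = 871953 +408555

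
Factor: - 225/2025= -1/9 = - 3^(-2)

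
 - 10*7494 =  - 74940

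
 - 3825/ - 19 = 3825/19 = 201.32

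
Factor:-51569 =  - 7^1*53^1 * 139^1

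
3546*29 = 102834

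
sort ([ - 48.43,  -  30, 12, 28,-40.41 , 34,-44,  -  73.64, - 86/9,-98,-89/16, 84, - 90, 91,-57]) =[ - 98,-90, - 73.64,-57,-48.43, - 44,-40.41,  -  30,-86/9,-89/16 , 12, 28, 34, 84, 91]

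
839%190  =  79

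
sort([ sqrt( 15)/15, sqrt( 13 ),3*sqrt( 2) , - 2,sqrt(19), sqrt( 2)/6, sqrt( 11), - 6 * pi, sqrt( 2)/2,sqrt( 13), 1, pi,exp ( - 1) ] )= [ - 6 *pi  , - 2, sqrt(  2) /6, sqrt( 15)/15,exp( - 1), sqrt( 2)/2,1, pi, sqrt (11 ), sqrt( 13 ),  sqrt( 13 ), 3* sqrt (2) , sqrt(19 )]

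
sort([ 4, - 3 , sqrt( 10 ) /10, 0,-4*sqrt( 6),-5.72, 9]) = [-4*sqrt( 6 ), - 5.72, - 3, 0, sqrt(10 )/10, 4, 9 ] 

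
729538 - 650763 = 78775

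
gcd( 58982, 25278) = 8426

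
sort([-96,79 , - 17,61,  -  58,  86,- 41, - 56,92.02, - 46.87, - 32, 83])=[ - 96,-58,- 56, - 46.87, - 41, - 32,  -  17,61,79,83,86 , 92.02 ] 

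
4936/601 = 8 + 128/601 = 8.21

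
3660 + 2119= 5779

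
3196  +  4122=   7318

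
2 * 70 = 140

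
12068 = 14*862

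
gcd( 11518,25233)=13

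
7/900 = 7/900 = 0.01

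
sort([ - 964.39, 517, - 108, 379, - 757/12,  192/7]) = [ - 964.39, - 108, - 757/12,192/7, 379, 517 ] 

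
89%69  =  20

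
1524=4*381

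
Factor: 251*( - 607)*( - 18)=2742426 = 2^1 * 3^2*251^1*607^1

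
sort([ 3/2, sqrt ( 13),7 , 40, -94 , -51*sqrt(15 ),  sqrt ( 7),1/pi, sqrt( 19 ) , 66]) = [-51 * sqrt( 15 ), - 94 , 1/pi,3/2, sqrt( 7 ),sqrt(13),sqrt( 19), 7,40,66 ]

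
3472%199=89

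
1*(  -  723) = - 723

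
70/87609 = 70/87609 = 0.00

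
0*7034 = 0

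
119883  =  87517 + 32366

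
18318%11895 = 6423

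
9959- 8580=1379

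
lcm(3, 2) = 6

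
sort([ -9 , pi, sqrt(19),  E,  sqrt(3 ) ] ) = [ - 9,sqrt( 3 ),E,pi,sqrt(19 ) ]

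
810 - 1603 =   -  793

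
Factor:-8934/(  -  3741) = 2978/1247   =  2^1 * 29^ (-1) * 43^( - 1 )*1489^1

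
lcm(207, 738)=16974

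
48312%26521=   21791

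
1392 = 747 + 645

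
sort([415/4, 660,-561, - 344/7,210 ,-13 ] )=[ - 561,-344/7, - 13, 415/4, 210,660]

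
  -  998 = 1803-2801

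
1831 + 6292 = 8123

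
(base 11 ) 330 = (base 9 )480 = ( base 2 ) 110001100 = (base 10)396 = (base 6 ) 1500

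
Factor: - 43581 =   -  3^1  *  73^1 * 199^1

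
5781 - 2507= 3274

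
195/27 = 65/9 = 7.22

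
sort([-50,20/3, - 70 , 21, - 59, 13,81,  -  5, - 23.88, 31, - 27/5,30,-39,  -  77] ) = [ - 77, - 70,-59, - 50,-39, - 23.88, - 27/5, - 5,20/3, 13,21,  30,31,  81]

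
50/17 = 2 + 16/17  =  2.94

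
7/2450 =1/350 = 0.00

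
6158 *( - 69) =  - 424902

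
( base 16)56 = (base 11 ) 79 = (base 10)86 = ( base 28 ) 32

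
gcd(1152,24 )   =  24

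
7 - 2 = 5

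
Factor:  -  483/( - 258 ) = 2^(-1)*7^1*23^1*  43^ (  -  1 )=161/86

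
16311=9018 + 7293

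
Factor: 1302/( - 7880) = -651/3940 = - 2^( - 2)*3^1 * 5^( - 1)*7^1*31^1 * 197^( - 1 )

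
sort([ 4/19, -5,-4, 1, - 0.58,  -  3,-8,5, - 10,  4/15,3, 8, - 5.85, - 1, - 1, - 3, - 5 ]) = [ - 10, - 8, - 5.85,- 5,-5,-4, - 3 , - 3, - 1, - 1,-0.58,  4/19,4/15 , 1, 3, 5, 8 ] 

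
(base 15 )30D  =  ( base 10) 688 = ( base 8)1260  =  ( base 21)1BG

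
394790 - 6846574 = -6451784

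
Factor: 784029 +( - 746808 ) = 3^1*19^1* 653^1  =  37221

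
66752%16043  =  2580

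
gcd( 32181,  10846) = 17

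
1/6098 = 1/6098 = 0.00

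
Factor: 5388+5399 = 7^1 * 23^1*67^1 = 10787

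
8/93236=2/23309 =0.00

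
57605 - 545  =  57060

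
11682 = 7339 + 4343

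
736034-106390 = 629644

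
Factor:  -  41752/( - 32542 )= 68/53 = 2^2*17^1*53^(  -  1 )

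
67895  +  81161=149056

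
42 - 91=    - 49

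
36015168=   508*70896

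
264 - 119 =145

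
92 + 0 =92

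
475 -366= 109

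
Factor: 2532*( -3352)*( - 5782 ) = 2^6*3^1*7^2*59^1*211^1*419^1 = 49073360448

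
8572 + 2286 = 10858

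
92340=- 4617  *( - 20)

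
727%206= 109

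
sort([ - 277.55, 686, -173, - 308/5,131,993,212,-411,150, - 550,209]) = [ - 550,-411,-277.55, - 173 , - 308/5,131,  150,209, 212,686, 993]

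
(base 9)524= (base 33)cv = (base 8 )653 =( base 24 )hj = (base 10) 427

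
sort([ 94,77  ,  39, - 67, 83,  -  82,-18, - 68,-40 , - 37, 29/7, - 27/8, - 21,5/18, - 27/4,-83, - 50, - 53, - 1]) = [ - 83,-82,-68,-67,-53, - 50, - 40, -37 ,-21,  -  18, -27/4,-27/8, - 1, 5/18 , 29/7 , 39, 77, 83,94 ] 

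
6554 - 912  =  5642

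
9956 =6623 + 3333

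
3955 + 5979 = 9934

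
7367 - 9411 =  - 2044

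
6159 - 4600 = 1559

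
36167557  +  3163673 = 39331230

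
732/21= 34 + 6/7 = 34.86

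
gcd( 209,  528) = 11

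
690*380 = 262200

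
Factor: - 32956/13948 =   -  7^1*107^1*317^(  -  1) = -  749/317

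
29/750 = 29/750 = 0.04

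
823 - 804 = 19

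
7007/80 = 87 + 47/80 = 87.59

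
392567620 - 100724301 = 291843319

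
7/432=7/432 = 0.02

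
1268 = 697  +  571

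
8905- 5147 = 3758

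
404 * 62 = 25048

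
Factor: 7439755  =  5^1  *1487951^1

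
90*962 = 86580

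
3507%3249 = 258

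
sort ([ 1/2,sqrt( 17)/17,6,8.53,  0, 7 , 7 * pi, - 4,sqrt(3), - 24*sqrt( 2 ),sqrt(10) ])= [  -  24*sqrt(2), - 4, 0,sqrt ( 17)/17, 1/2,sqrt( 3 ), sqrt(10), 6, 7 , 8.53, 7*pi ]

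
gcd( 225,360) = 45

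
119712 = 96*1247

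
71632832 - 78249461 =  - 6616629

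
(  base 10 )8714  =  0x220A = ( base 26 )CN4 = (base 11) 6602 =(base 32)8ga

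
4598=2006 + 2592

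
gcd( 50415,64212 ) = 3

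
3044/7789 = 3044/7789 = 0.39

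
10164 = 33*308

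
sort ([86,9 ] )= [ 9,86]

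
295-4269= -3974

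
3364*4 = 13456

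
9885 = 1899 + 7986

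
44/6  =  22/3 = 7.33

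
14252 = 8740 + 5512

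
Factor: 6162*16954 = 2^2 * 3^1*7^2*13^1*  79^1*173^1 = 104470548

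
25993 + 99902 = 125895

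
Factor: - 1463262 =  - 2^1 * 3^1*31^1*7867^1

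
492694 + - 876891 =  - 384197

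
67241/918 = 67241/918 = 73.25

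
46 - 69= -23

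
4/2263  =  4/2263 = 0.00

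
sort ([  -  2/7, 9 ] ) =[ -2/7,9]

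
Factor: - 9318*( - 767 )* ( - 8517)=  - 2^1*3^2*13^1 * 17^1*59^1 * 167^1* 1553^1 = - 60870198402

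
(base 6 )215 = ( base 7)146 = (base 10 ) 83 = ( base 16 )53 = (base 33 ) 2H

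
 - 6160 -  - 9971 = 3811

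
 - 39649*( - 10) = 396490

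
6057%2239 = 1579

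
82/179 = 82/179 =0.46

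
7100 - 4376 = 2724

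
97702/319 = 306 + 8/29 = 306.28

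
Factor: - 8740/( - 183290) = 2^1*19^1 * 23^1*18329^( - 1)=874/18329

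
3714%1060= 534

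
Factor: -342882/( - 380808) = 2^(- 2) * 3^(-1)*41^( - 1 )*443^1= 443/492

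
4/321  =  4/321 =0.01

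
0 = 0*2093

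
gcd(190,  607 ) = 1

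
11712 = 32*366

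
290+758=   1048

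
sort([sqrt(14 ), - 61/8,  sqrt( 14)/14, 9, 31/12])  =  [ - 61/8,sqrt(14)/14, 31/12, sqrt( 14), 9 ]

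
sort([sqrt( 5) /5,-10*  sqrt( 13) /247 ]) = [-10*sqrt (13)/247,sqrt( 5 ) /5 ] 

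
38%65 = 38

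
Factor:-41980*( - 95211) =2^2*3^2*5^1*71^1*149^1 *2099^1 = 3996957780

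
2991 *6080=18185280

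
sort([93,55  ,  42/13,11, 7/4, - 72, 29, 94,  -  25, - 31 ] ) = [ - 72,-31, - 25, 7/4, 42/13, 11,29, 55,93, 94]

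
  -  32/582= -16/291 = - 0.05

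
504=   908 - 404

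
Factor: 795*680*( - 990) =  - 535194000 = - 2^4*3^3*5^3*11^1*17^1*53^1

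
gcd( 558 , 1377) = 9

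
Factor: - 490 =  - 2^1*5^1 * 7^2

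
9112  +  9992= 19104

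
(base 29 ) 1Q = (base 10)55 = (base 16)37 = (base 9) 61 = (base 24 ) 27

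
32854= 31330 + 1524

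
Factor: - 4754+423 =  - 4331 = - 61^1*71^1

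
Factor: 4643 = 4643^1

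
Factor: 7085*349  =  2472665=5^1  *  13^1*109^1*349^1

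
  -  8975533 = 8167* ( - 1099) 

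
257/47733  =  257/47733  =  0.01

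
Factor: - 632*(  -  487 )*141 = 2^3  *3^1*47^1*79^1*487^1 = 43397544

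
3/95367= 1/31789 = 0.00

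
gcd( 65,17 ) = 1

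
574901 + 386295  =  961196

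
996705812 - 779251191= 217454621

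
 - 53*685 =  - 36305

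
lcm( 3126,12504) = 12504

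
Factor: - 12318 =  - 2^1*3^1*2053^1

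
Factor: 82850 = 2^1*5^2*1657^1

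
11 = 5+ 6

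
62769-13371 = 49398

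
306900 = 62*4950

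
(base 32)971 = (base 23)HJB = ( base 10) 9441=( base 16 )24E1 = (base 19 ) 172H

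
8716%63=22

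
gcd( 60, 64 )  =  4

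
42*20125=845250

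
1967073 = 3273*601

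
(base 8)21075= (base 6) 104325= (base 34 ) 7JR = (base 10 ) 8765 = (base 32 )8ht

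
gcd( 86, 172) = 86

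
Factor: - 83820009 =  - 3^1 *7^1 * 13^1*307033^1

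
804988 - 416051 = 388937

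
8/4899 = 8/4899  =  0.00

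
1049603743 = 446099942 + 603503801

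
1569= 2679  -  1110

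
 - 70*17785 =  -1244950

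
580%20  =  0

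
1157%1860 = 1157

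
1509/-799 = -1509/799= - 1.89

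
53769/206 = 261 + 3/206=261.01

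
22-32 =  - 10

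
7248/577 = 12+324/577 = 12.56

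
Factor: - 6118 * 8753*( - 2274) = 121774641996= 2^2*3^1*7^1 * 19^1*23^1*379^1 * 8753^1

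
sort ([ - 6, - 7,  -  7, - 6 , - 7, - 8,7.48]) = [ - 8, - 7, -7, - 7, - 6,-6,  7.48] 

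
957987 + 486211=1444198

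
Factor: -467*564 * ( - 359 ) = 2^2*3^1 * 47^1*359^1*467^1 = 94556292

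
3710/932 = 1855/466 = 3.98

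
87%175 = 87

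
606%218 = 170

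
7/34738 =7/34738 = 0.00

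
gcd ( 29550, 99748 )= 2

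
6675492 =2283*2924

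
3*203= 609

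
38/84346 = 19/42173= 0.00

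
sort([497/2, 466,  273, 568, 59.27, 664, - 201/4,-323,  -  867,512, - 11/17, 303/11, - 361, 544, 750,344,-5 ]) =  [  -  867,- 361, - 323,  -  201/4,  -  5, -11/17,303/11, 59.27,497/2, 273, 344, 466,512, 544, 568 , 664, 750] 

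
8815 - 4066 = 4749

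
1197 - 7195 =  - 5998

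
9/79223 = 9/79223 = 0.00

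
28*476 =13328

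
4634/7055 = 4634/7055=0.66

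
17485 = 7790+9695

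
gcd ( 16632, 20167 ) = 7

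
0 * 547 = 0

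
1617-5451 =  - 3834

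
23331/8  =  2916+ 3/8 = 2916.38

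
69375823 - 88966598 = - 19590775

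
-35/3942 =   -  1 + 3907/3942 = -0.01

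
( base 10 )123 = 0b1111011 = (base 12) a3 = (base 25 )4n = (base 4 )1323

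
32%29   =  3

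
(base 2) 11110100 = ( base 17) e6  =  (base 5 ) 1434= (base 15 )114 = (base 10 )244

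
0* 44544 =0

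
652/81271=652/81271   =  0.01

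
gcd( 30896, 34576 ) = 16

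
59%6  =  5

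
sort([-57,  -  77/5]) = [ - 57, - 77/5] 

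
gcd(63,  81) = 9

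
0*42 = 0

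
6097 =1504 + 4593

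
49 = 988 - 939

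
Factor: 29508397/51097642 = 2^( - 1) * 41^1 * 3083^( - 1 ) * 8287^( -1) * 719717^1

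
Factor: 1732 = 2^2*433^1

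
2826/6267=942/2089  =  0.45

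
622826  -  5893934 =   -  5271108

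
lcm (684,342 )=684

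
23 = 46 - 23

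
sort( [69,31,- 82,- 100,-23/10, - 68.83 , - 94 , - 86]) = [ -100,- 94,  -  86, - 82, - 68.83, - 23/10, 31,69] 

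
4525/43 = 105+10/43 = 105.23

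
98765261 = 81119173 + 17646088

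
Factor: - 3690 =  - 2^1*3^2* 5^1*41^1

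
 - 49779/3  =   - 16593=   -16593.00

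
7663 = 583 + 7080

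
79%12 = 7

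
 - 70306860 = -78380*897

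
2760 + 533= 3293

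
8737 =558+8179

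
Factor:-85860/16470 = - 2^1*3^1*53^1*61^( - 1)  =  - 318/61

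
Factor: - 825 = -3^1*5^2*11^1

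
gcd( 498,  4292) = 2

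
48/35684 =12/8921=0.00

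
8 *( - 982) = -7856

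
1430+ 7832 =9262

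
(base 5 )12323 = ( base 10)963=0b1111000011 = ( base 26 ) 1B1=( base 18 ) 2h9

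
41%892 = 41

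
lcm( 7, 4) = 28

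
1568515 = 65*24131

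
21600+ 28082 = 49682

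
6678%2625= 1428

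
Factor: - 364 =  - 2^2*7^1 * 13^1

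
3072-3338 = - 266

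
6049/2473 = 2 + 1103/2473 = 2.45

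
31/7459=31/7459  =  0.00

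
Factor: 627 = 3^1*11^1*19^1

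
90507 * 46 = 4163322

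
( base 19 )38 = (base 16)41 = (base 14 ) 49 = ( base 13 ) 50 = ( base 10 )65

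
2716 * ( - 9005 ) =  - 24457580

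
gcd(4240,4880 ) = 80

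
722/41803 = 722/41803= 0.02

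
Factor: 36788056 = 2^3*1951^1*2357^1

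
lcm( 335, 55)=3685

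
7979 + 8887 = 16866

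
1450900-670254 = 780646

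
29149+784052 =813201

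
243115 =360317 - 117202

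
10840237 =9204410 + 1635827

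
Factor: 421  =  421^1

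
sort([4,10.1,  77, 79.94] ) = [ 4,  10.1, 77, 79.94]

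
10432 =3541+6891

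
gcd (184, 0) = 184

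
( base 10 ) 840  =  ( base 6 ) 3520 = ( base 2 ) 1101001000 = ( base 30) s0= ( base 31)r3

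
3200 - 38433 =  - 35233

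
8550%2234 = 1848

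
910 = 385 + 525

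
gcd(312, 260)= 52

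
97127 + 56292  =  153419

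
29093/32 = 29093/32 = 909.16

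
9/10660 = 9/10660 = 0.00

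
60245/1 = 60245 = 60245.00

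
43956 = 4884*9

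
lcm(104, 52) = 104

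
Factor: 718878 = 2^1*3^1*119813^1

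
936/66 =14 +2/11 = 14.18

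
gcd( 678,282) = 6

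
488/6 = 81+1/3 = 81.33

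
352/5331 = 352/5331= 0.07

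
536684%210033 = 116618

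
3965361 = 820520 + 3144841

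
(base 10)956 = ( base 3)1022102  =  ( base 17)354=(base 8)1674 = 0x3bc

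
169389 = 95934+73455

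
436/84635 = 436/84635= 0.01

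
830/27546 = 415/13773 = 0.03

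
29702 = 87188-57486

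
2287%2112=175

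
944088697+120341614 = 1064430311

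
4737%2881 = 1856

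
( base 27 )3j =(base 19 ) 55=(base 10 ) 100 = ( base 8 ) 144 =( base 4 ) 1210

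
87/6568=87/6568 = 0.01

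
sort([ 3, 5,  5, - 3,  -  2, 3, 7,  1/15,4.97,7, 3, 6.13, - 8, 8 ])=[-8, -3, - 2, 1/15,3,3, 3, 4.97, 5, 5,6.13, 7,  7, 8 ] 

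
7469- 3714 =3755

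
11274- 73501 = -62227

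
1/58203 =1/58203= 0.00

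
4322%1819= 684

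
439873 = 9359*47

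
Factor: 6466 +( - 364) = 2^1*3^3 * 113^1=6102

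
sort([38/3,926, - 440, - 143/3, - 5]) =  [ - 440, - 143/3,  -  5, 38/3, 926] 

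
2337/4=584 + 1/4 = 584.25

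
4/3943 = 4/3943 = 0.00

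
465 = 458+7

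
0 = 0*156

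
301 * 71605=21553105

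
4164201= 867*4803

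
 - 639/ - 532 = 1 +107/532 =1.20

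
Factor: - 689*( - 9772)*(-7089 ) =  - 47729584812 =-2^2*3^1*7^1*13^1 * 17^1*53^1*139^1*349^1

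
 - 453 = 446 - 899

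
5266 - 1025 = 4241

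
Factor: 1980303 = 3^1 * 13^1*50777^1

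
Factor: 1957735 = 5^1 * 13^1*30119^1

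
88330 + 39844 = 128174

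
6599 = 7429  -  830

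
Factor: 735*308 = 226380=2^2*3^1*5^1*7^3*11^1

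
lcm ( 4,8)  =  8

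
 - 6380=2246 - 8626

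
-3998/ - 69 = 3998/69= 57.94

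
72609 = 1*72609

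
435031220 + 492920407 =927951627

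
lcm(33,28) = 924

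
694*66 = 45804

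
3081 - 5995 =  - 2914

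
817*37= 30229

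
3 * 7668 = 23004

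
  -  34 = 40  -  74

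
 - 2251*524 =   -  1179524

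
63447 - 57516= 5931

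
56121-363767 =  - 307646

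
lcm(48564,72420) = 4127940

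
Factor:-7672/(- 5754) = 4/3 = 2^2* 3^(  -  1)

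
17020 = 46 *370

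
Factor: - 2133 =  - 3^3*79^1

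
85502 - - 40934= 126436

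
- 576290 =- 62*9295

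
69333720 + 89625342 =158959062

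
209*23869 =4988621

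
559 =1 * 559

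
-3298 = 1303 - 4601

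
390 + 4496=4886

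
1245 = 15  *83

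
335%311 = 24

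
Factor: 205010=2^1* 5^1*13^1*19^1*83^1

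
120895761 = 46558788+74336973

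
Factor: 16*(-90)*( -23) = 33120=2^5*3^2*5^1*23^1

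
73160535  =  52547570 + 20612965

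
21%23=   21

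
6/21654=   1/3609 = 0.00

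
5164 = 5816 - 652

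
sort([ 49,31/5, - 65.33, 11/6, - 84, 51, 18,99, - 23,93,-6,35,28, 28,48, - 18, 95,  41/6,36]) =[ - 84 , - 65.33, - 23, - 18, - 6,11/6,31/5,41/6,  18, 28,28,35,36,48, 49, 51, 93 , 95,99] 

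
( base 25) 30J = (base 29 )279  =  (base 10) 1894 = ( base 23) 3D8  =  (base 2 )11101100110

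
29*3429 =99441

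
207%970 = 207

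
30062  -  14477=15585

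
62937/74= 850  +  1/2 =850.50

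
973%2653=973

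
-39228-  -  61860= 22632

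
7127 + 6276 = 13403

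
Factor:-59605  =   -5^1*7^1*13^1*131^1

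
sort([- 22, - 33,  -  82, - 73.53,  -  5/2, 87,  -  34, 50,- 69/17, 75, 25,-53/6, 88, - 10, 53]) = [-82, - 73.53,  -  34, - 33, - 22, - 10, - 53/6, - 69/17, - 5/2  ,  25,50,53, 75, 87, 88]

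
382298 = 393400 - 11102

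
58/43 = 1 + 15/43 = 1.35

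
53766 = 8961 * 6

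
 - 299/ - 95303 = 23/7331 = 0.00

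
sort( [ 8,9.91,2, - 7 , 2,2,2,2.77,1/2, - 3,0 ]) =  [ - 7,-3,0,1/2,2,2,2,2,2.77,8, 9.91]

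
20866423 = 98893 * 211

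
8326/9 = 925 + 1/9 = 925.11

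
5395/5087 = 5395/5087 = 1.06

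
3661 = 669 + 2992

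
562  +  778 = 1340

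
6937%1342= 227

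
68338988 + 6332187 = 74671175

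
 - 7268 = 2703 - 9971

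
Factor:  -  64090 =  - 2^1*5^1 * 13^1*17^1*29^1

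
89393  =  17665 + 71728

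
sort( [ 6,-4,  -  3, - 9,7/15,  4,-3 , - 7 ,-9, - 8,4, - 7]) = [ - 9, - 9,-8, - 7,-7,- 4, - 3, -3,7/15,  4,4, 6] 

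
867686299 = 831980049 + 35706250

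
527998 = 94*5617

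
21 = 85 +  - 64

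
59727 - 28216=31511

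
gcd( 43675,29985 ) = 5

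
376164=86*4374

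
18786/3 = 6262=6262.00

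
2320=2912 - 592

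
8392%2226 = 1714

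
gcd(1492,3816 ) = 4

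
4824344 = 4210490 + 613854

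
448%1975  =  448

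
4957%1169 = 281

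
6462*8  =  51696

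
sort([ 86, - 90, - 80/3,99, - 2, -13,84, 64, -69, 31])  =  [ - 90, - 69, - 80/3, - 13, - 2,31, 64,84 , 86,99]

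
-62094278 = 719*( - 86362) 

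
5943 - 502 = 5441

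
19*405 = 7695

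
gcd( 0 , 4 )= 4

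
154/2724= 77/1362 =0.06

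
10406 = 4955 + 5451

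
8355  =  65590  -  57235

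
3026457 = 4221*717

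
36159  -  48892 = -12733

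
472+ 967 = 1439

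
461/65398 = 461/65398 = 0.01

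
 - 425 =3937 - 4362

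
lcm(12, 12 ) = 12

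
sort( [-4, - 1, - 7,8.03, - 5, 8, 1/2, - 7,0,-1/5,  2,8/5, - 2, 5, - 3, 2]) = [ - 7, - 7,-5, - 4, - 3, - 2, - 1,-1/5, 0,1/2, 8/5, 2, 2, 5, 8, 8.03 ]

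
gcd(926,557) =1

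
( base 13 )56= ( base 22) 35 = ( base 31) 29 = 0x47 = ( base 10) 71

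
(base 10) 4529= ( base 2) 1000110110001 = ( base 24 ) 7kh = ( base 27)65K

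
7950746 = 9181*866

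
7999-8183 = -184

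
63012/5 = 12602  +  2/5 =12602.40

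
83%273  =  83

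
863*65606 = 56617978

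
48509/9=5389 + 8/9=5389.89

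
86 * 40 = 3440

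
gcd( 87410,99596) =2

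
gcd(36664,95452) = 4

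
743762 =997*746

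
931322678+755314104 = 1686636782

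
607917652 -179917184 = 428000468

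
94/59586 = 47/29793= 0.00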